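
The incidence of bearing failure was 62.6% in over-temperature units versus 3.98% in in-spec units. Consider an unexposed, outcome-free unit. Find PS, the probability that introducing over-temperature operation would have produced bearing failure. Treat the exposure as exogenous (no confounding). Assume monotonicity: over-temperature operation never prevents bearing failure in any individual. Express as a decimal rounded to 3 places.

PS ≈ 0.610

p₁ = 0.626, p₀ = 0.0398.
Under exogeneity and monotonicity, PS = (p₁ − p₀) / (1 − p₀).
PS = (0.626 − 0.0398) / (1 − 0.0398) = 0.5862 / 0.9602 ≈ 0.6105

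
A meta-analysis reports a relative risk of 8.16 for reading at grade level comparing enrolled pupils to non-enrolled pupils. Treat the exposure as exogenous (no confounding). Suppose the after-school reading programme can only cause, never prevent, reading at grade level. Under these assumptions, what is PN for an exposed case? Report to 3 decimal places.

PN ≈ 0.877

Under exogeneity and monotonicity, PN = (RR − 1) / RR = 1 − 1/RR.
PN = (8.16 − 1) / 8.16 = 7.16 / 8.16 ≈ 0.8775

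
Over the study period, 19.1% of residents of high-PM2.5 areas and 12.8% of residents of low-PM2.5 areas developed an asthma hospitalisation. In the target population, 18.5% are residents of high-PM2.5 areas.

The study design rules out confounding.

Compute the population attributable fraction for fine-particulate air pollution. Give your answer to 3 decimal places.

p₁ = 0.191, p₀ = 0.128.
Overall risk P(Y=1) = π·p₁ + (1−π)·p₀ = 0.185×0.191 + 0.815×0.128 = 0.13966.
Under exogeneity, PAF = [P(Y=1) − p₀] / P(Y=1).
PAF = (0.13966 − 0.128) / 0.13966 ≈ 0.0835

PAF ≈ 0.083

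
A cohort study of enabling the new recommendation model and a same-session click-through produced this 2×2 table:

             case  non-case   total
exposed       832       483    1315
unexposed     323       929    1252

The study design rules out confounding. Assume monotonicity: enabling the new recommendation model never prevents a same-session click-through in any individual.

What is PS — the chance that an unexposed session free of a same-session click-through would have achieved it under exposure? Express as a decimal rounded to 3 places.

p₁ = P(outcome | exposed) = 832/1315 = 0.6327
p₀ = P(outcome | unexposed) = 323/1252 = 0.25799
Under exogeneity and monotonicity, PS = (p₁ − p₀) / (1 − p₀).
PS = (0.6327 − 0.25799) / (1 − 0.25799) = 0.37471 / 0.74201 ≈ 0.5050

PS ≈ 0.505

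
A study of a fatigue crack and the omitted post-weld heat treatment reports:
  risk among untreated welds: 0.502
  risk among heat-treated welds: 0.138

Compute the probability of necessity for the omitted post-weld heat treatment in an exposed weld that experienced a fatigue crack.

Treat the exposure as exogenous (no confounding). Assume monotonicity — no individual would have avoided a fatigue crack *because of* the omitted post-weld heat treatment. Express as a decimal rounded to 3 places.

PN ≈ 0.725

Let p₁ = 0.502, p₀ = 0.138.
Under exogeneity and monotonicity, PN = (p₁ − p₀) / p₁.
PN = (0.502 − 0.138) / 0.502 = 0.364 / 0.502 ≈ 0.7251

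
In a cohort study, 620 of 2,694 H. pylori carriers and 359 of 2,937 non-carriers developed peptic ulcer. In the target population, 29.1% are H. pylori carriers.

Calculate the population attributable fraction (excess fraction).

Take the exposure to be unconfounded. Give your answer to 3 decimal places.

p₁ = P(outcome | exposed) = 620/2694 = 0.23014
p₀ = P(outcome | unexposed) = 359/2937 = 0.12223
Overall risk P(Y=1) = π·p₁ + (1−π)·p₀ = 0.291×0.23014 + 0.709×0.12223 = 0.15363.
Under exogeneity, PAF = [P(Y=1) − p₀] / P(Y=1).
PAF = (0.15363 − 0.12223) / 0.15363 ≈ 0.2044

PAF ≈ 0.204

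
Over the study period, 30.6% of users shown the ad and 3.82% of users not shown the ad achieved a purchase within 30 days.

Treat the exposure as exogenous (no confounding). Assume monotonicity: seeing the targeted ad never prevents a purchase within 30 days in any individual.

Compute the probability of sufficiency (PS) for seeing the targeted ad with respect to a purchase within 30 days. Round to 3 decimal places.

PS ≈ 0.278

p₁ = 0.306, p₀ = 0.0382.
Under exogeneity and monotonicity, PS = (p₁ − p₀) / (1 − p₀).
PS = (0.306 − 0.0382) / (1 − 0.0382) = 0.2678 / 0.9618 ≈ 0.2784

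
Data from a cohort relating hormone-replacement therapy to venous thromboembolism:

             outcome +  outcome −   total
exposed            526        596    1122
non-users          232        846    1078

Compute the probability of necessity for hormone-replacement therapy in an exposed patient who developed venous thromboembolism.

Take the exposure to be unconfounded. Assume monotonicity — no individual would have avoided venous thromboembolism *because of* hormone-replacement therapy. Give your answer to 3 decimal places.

PN ≈ 0.541

p₁ = P(outcome | exposed) = 526/1122 = 0.46881
p₀ = P(outcome | unexposed) = 232/1078 = 0.21521
Under exogeneity and monotonicity, PN = (p₁ − p₀) / p₁.
PN = (0.46881 − 0.21521) / 0.46881 = 0.25359 / 0.46881 ≈ 0.5409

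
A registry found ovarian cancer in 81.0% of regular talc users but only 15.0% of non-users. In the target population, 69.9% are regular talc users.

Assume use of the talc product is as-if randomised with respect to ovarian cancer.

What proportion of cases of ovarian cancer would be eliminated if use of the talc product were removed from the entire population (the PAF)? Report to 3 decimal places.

PAF ≈ 0.755

p₁ = 0.81, p₀ = 0.15.
Overall risk P(Y=1) = π·p₁ + (1−π)·p₀ = 0.699×0.81 + 0.301×0.15 = 0.61134.
Under exogeneity, PAF = [P(Y=1) − p₀] / P(Y=1).
PAF = (0.61134 − 0.15) / 0.61134 ≈ 0.7546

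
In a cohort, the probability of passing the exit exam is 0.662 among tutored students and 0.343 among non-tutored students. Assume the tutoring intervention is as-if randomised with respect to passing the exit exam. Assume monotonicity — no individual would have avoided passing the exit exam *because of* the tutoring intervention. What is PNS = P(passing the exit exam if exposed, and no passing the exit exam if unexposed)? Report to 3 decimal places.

PNS ≈ 0.319

Let p₁ = 0.662, p₀ = 0.343.
Under exogeneity and monotonicity, PNS = p₁ − p₀.
PNS = 0.662 − 0.343 = 0.319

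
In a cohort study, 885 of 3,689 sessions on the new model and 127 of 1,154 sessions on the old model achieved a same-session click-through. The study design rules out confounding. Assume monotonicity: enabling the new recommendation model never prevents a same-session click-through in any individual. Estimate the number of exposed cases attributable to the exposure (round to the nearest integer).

p₁ = P(outcome | exposed) = 885/3689 = 0.2399
p₀ = P(outcome | unexposed) = 127/1154 = 0.11005
PN = (p₁ − p₀)/p₁ = (0.2399 − 0.11005) / 0.2399 ≈ 0.54126.
Attributable cases ≈ PN × (exposed cases) = 0.54126 × 885 ≈ 479.02.

about 479 cases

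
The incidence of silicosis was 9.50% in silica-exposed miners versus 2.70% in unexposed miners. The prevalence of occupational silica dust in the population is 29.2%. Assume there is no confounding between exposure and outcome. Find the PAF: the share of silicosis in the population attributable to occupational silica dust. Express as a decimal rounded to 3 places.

PAF ≈ 0.424

p₁ = 0.095, p₀ = 0.027.
Overall risk P(Y=1) = π·p₁ + (1−π)·p₀ = 0.292×0.095 + 0.708×0.027 = 0.046856.
Under exogeneity, PAF = [P(Y=1) − p₀] / P(Y=1).
PAF = (0.046856 − 0.027) / 0.046856 ≈ 0.4238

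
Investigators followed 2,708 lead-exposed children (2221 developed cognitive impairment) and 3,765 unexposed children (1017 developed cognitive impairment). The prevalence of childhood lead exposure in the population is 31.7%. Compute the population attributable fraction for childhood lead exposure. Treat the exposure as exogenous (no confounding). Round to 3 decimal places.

p₁ = P(outcome | exposed) = 2221/2708 = 0.82016
p₀ = P(outcome | unexposed) = 1017/3765 = 0.27012
Overall risk P(Y=1) = π·p₁ + (1−π)·p₀ = 0.317×0.82016 + 0.683×0.27012 = 0.44448.
Under exogeneity, PAF = [P(Y=1) − p₀] / P(Y=1).
PAF = (0.44448 − 0.27012) / 0.44448 ≈ 0.3923

PAF ≈ 0.392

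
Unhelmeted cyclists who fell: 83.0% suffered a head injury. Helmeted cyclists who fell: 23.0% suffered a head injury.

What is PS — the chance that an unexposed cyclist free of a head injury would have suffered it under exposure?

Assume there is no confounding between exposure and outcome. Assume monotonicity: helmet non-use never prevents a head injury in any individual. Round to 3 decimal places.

p₁ = 0.83, p₀ = 0.23.
Under exogeneity and monotonicity, PS = (p₁ − p₀) / (1 − p₀).
PS = (0.83 − 0.23) / (1 − 0.23) = 0.6 / 0.77 ≈ 0.7792

PS ≈ 0.779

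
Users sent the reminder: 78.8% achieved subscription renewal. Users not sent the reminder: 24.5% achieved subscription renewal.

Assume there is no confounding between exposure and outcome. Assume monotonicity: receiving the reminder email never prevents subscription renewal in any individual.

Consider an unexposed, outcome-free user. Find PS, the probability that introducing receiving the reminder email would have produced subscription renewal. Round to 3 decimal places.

PS ≈ 0.719

p₁ = 0.788, p₀ = 0.245.
Under exogeneity and monotonicity, PS = (p₁ − p₀) / (1 − p₀).
PS = (0.788 − 0.245) / (1 − 0.245) = 0.543 / 0.755 ≈ 0.7192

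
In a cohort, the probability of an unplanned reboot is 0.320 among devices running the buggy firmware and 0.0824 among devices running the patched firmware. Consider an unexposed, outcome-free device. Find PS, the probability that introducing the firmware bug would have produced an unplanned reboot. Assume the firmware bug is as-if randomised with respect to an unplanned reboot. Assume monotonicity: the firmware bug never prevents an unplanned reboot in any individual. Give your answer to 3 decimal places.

Let p₁ = 0.32, p₀ = 0.0824.
Under exogeneity and monotonicity, PS = (p₁ − p₀) / (1 − p₀).
PS = (0.32 − 0.0824) / (1 − 0.0824) = 0.2376 / 0.9176 ≈ 0.2589

PS ≈ 0.259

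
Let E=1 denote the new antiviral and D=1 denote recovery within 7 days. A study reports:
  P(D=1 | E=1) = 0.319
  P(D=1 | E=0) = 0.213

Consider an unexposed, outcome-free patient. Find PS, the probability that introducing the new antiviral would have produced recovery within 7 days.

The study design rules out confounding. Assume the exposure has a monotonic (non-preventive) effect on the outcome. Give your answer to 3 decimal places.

PS ≈ 0.135

Let p₁ = 0.319, p₀ = 0.213.
Under exogeneity and monotonicity, PS = (p₁ − p₀) / (1 − p₀).
PS = (0.319 − 0.213) / (1 − 0.213) = 0.106 / 0.787 ≈ 0.1347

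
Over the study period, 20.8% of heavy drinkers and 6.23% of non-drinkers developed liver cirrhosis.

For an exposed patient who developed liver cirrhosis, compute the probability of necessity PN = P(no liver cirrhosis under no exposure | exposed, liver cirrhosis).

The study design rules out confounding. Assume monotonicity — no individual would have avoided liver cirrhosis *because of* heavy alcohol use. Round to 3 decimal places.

p₁ = 0.208, p₀ = 0.0623.
Under exogeneity and monotonicity, PN = (p₁ − p₀) / p₁.
PN = (0.208 − 0.0623) / 0.208 = 0.1457 / 0.208 ≈ 0.7005

PN ≈ 0.700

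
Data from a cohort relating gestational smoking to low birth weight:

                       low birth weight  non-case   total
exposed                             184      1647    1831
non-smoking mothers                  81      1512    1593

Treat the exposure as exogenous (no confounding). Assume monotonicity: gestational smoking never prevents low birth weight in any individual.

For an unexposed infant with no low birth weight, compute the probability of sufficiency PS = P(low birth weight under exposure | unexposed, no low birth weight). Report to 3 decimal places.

PS ≈ 0.052

p₁ = P(outcome | exposed) = 184/1831 = 0.10049
p₀ = P(outcome | unexposed) = 81/1593 = 0.050847
Under exogeneity and monotonicity, PS = (p₁ − p₀)/(1 − p₀).
PS = (0.10049 − 0.050847) / 0.94915 ≈ 0.0523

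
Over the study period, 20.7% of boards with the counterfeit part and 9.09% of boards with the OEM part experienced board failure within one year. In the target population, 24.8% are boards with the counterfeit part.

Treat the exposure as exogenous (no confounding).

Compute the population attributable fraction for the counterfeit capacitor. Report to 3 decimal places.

PAF ≈ 0.241

p₁ = 0.207, p₀ = 0.0909.
Overall risk P(Y=1) = π·p₁ + (1−π)·p₀ = 0.248×0.207 + 0.752×0.0909 = 0.11969.
Under exogeneity, PAF = [P(Y=1) − p₀] / P(Y=1).
PAF = (0.11969 − 0.0909) / 0.11969 ≈ 0.2406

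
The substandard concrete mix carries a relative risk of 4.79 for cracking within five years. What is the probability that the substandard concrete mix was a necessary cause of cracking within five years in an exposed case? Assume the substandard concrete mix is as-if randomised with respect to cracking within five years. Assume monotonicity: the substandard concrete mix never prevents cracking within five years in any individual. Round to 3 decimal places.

PN ≈ 0.791

Under exogeneity and monotonicity, PN = (RR − 1) / RR = 1 − 1/RR.
PN = (4.79 − 1) / 4.79 = 3.79 / 4.79 ≈ 0.7912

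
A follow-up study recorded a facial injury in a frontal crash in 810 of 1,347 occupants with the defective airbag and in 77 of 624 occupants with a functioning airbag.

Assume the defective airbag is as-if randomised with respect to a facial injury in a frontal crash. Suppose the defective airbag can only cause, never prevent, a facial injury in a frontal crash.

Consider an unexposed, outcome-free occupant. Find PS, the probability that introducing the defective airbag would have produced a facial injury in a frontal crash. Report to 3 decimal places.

PS ≈ 0.545

p₁ = P(outcome | exposed) = 810/1347 = 0.60134
p₀ = P(outcome | unexposed) = 77/624 = 0.1234
Under exogeneity and monotonicity, PS = (p₁ − p₀) / (1 − p₀).
PS = (0.60134 − 0.1234) / (1 − 0.1234) = 0.47794 / 0.8766 ≈ 0.5452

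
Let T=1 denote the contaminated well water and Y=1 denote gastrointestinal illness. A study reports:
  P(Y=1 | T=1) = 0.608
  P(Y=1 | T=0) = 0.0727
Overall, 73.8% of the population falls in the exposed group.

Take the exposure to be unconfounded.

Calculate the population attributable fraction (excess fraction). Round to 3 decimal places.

Let p₁ = 0.608, p₀ = 0.0727.
Overall risk P(Y=1) = π·p₁ + (1−π)·p₀ = 0.738×0.608 + 0.262×0.0727 = 0.46775.
Under exogeneity, PAF = [P(Y=1) − p₀] / P(Y=1).
PAF = (0.46775 − 0.0727) / 0.46775 ≈ 0.8446

PAF ≈ 0.845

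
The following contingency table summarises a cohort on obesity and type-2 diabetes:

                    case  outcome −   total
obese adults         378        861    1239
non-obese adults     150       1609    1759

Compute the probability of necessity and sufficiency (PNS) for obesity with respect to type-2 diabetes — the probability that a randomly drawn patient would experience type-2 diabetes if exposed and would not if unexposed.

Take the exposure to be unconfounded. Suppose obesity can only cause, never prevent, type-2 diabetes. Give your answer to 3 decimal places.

p₁ = P(outcome | exposed) = 378/1239 = 0.30508
p₀ = P(outcome | unexposed) = 150/1759 = 0.085276
Under exogeneity and monotonicity, PNS = p₁ − p₀.
PNS = 0.30508 − 0.085276 = 0.21981

PNS ≈ 0.220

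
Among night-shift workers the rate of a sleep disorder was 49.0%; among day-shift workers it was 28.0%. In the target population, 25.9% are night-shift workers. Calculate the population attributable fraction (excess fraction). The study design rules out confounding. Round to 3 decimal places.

p₁ = 0.49, p₀ = 0.28.
Overall risk P(Y=1) = π·p₁ + (1−π)·p₀ = 0.259×0.49 + 0.741×0.28 = 0.33439.
Under exogeneity, PAF = [P(Y=1) − p₀] / P(Y=1).
PAF = (0.33439 − 0.28) / 0.33439 ≈ 0.1627

PAF ≈ 0.163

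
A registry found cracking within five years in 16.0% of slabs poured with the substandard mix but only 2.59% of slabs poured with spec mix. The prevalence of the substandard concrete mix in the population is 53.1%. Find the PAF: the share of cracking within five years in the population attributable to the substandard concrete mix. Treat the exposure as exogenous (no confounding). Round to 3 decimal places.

PAF ≈ 0.733

p₁ = 0.16, p₀ = 0.0259.
Overall risk P(Y=1) = π·p₁ + (1−π)·p₀ = 0.531×0.16 + 0.469×0.0259 = 0.097107.
Under exogeneity, PAF = [P(Y=1) − p₀] / P(Y=1).
PAF = (0.097107 − 0.0259) / 0.097107 ≈ 0.7333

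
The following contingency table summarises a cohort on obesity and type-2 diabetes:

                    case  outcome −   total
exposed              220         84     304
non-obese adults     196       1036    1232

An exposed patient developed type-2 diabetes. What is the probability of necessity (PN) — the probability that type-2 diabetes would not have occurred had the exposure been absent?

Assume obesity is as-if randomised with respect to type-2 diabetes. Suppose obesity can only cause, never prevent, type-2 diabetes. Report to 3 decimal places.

p₁ = P(outcome | exposed) = 220/304 = 0.72368
p₀ = P(outcome | unexposed) = 196/1232 = 0.15909
Under exogeneity and monotonicity, PN = (p₁ − p₀) / p₁.
PN = (0.72368 − 0.15909) / 0.72368 = 0.56459 / 0.72368 ≈ 0.7802

PN ≈ 0.780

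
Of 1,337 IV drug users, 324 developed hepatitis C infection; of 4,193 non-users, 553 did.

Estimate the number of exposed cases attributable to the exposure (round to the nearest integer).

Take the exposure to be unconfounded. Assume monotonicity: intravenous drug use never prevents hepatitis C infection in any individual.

about 148 cases

p₁ = P(outcome | exposed) = 324/1337 = 0.24233
p₀ = P(outcome | unexposed) = 553/4193 = 0.13189
PN = (p₁ − p₀)/p₁ = (0.24233 − 0.13189) / 0.24233 ≈ 0.45576.
Attributable cases ≈ PN × (exposed cases) = 0.45576 × 324 ≈ 147.67.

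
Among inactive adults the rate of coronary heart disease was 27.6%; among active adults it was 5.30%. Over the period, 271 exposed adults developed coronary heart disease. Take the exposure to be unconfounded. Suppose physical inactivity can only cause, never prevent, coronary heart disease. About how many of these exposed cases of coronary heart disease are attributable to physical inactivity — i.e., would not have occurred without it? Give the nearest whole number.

about 219 cases

p₁ = 0.276, p₀ = 0.053.
PN = (p₁ − p₀)/p₁ = (0.276 − 0.053) / 0.276 ≈ 0.80797.
Attributable cases ≈ PN × (exposed cases) = 0.80797 × 271 ≈ 218.96.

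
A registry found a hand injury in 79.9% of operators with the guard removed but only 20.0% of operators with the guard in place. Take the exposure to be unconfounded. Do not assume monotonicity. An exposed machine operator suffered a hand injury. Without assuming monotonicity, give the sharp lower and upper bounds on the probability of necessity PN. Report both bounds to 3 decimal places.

0.750 ≤ PN ≤ 1.000

p₁ = 0.799, p₀ = 0.2.
Under exogeneity alone the bounds on PN are max{0,(p₁−p₀)/p₁} ≤ PN ≤ min{1,(1−p₀)/p₁}.
  lower = (p₁ − p₀)/p₁ = 0.599 / 0.799 ≈ 0.7497
  upper = min{1, (1 − p₀)/p₁} = 0.8 / 0.799 ≈ 1.0013 → capped at 1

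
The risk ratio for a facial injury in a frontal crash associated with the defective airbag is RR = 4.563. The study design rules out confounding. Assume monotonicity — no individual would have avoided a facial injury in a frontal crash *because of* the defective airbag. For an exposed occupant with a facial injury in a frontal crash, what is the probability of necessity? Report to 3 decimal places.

PN ≈ 0.781

Under exogeneity and monotonicity, PN = (RR − 1) / RR = 1 − 1/RR.
PN = (4.563 − 1) / 4.563 = 3.563 / 4.563 ≈ 0.7808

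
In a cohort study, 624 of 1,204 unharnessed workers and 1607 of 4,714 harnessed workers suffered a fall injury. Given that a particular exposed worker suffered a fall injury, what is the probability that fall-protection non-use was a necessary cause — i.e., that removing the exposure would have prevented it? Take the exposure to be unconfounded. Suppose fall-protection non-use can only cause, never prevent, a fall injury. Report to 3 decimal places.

p₁ = P(outcome | exposed) = 624/1204 = 0.51827
p₀ = P(outcome | unexposed) = 1607/4714 = 0.3409
Under exogeneity and monotonicity, PN = (p₁ − p₀) / p₁.
PN = (0.51827 − 0.3409) / 0.51827 = 0.17737 / 0.51827 ≈ 0.3422

PN ≈ 0.342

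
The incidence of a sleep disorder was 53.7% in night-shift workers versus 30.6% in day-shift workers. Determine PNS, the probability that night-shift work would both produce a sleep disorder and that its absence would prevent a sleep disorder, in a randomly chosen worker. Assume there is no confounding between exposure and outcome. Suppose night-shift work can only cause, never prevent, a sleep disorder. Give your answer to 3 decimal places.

PNS ≈ 0.231

p₁ = 0.537, p₀ = 0.306.
Under exogeneity and monotonicity, PNS = p₁ − p₀.
PNS = 0.537 − 0.306 = 0.231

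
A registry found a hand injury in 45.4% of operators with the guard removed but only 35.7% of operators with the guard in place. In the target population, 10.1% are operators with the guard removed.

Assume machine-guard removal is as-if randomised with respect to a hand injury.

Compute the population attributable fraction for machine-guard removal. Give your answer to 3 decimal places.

PAF ≈ 0.027

p₁ = 0.454, p₀ = 0.357.
Overall risk P(Y=1) = π·p₁ + (1−π)·p₀ = 0.101×0.454 + 0.899×0.357 = 0.3668.
Under exogeneity, PAF = [P(Y=1) − p₀] / P(Y=1).
PAF = (0.3668 − 0.357) / 0.3668 ≈ 0.0267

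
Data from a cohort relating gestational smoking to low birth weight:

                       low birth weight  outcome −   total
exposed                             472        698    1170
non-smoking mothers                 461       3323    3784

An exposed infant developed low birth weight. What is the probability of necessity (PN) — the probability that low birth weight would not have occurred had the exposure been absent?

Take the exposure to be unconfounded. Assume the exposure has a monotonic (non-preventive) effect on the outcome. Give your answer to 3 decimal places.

PN ≈ 0.698

p₁ = P(outcome | exposed) = 472/1170 = 0.40342
p₀ = P(outcome | unexposed) = 461/3784 = 0.12183
Under exogeneity and monotonicity, PN = (p₁ − p₀) / p₁.
PN = (0.40342 − 0.12183) / 0.40342 = 0.28159 / 0.40342 ≈ 0.6980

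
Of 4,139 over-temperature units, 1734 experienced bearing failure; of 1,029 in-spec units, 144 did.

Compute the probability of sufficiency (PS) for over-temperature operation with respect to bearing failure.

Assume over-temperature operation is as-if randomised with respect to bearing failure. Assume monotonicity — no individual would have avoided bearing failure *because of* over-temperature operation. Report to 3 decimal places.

PS ≈ 0.324

p₁ = P(outcome | exposed) = 1734/4139 = 0.41894
p₀ = P(outcome | unexposed) = 144/1029 = 0.13994
Under exogeneity and monotonicity, PS = (p₁ − p₀) / (1 − p₀).
PS = (0.41894 − 0.13994) / (1 − 0.13994) = 0.279 / 0.86006 ≈ 0.3244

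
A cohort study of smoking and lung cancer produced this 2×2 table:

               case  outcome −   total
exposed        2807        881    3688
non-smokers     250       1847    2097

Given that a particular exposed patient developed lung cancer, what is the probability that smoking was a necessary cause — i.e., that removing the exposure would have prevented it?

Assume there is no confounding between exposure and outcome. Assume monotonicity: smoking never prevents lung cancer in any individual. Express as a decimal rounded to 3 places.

PN ≈ 0.843

p₁ = P(outcome | exposed) = 2807/3688 = 0.76112
p₀ = P(outcome | unexposed) = 250/2097 = 0.11922
Under exogeneity and monotonicity, PN = (p₁ − p₀) / p₁.
PN = (0.76112 − 0.11922) / 0.76112 = 0.6419 / 0.76112 ≈ 0.8434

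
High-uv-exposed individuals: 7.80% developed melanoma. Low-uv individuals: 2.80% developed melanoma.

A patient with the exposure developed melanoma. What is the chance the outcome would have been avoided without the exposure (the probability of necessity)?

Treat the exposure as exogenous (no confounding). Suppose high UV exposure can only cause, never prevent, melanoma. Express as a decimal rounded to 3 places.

PN ≈ 0.641

p₁ = 0.078, p₀ = 0.028.
Under exogeneity and monotonicity, PN = (p₁ − p₀) / p₁.
PN = (0.078 − 0.028) / 0.078 = 0.05 / 0.078 ≈ 0.6410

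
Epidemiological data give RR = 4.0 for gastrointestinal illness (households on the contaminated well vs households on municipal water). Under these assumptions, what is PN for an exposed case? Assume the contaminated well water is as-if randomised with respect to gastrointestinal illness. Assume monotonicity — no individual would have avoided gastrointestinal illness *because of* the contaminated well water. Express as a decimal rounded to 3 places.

Under exogeneity and monotonicity, PN = (RR − 1) / RR = 1 − 1/RR.
PN = (4.0 − 1) / 4.0 = 3 / 4.0 ≈ 0.7500

PN ≈ 0.750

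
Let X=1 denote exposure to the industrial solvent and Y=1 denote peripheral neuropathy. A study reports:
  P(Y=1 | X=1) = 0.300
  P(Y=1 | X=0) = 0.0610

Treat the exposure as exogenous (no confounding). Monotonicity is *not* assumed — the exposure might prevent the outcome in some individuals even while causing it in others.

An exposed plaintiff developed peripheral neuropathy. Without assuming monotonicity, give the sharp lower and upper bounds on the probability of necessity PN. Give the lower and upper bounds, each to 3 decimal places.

Let p₁ = 0.3, p₀ = 0.061.
Under exogeneity alone the bounds on PN are max{0,(p₁−p₀)/p₁} ≤ PN ≤ min{1,(1−p₀)/p₁}.
  lower = (p₁ − p₀)/p₁ = 0.239 / 0.3 ≈ 0.7967
  upper = min{1, (1 − p₀)/p₁} = 0.939 / 0.3 ≈ 3.1300 → capped at 1

0.797 ≤ PN ≤ 1.000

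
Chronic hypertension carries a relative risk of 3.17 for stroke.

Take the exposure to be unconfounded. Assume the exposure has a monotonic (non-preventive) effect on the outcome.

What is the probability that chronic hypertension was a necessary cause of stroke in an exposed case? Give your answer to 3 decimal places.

PN ≈ 0.685

Under exogeneity and monotonicity, PN = (RR − 1) / RR = 1 − 1/RR.
PN = (3.17 − 1) / 3.17 = 2.17 / 3.17 ≈ 0.6845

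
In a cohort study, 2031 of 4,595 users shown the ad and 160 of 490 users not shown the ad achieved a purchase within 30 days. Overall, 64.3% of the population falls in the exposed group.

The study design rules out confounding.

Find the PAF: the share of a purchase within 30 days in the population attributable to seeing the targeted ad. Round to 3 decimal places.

p₁ = P(outcome | exposed) = 2031/4595 = 0.442
p₀ = P(outcome | unexposed) = 160/490 = 0.32653
Overall risk P(Y=1) = π·p₁ + (1−π)·p₀ = 0.643×0.442 + 0.357×0.32653 = 0.40078.
Under exogeneity, PAF = [P(Y=1) − p₀] / P(Y=1).
PAF = (0.40078 − 0.32653) / 0.40078 ≈ 0.1853

PAF ≈ 0.185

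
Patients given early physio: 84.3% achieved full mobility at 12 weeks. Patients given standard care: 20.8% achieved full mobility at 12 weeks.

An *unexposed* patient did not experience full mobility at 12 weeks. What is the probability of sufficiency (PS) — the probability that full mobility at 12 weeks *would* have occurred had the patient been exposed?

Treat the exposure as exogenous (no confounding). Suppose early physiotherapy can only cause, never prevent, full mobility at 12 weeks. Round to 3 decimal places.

p₁ = 0.843, p₀ = 0.208.
Under exogeneity and monotonicity, PS = (p₁ − p₀) / (1 − p₀).
PS = (0.843 − 0.208) / (1 − 0.208) = 0.635 / 0.792 ≈ 0.8018

PS ≈ 0.802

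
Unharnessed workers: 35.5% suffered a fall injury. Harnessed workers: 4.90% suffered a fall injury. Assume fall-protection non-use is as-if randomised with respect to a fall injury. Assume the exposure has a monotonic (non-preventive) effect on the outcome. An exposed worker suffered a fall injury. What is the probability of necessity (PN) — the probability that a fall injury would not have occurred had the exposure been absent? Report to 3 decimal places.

PN ≈ 0.862

p₁ = 0.355, p₀ = 0.049.
Under exogeneity and monotonicity, PN = (p₁ − p₀) / p₁.
PN = (0.355 − 0.049) / 0.355 = 0.306 / 0.355 ≈ 0.8620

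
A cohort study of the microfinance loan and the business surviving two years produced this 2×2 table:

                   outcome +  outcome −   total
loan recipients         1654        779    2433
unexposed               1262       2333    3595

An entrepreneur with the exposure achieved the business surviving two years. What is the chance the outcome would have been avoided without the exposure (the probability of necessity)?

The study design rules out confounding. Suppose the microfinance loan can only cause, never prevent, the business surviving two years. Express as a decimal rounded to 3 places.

p₁ = P(outcome | exposed) = 1654/2433 = 0.67982
p₀ = P(outcome | unexposed) = 1262/3595 = 0.35104
Under exogeneity and monotonicity, PN = (p₁ − p₀) / p₁.
PN = (0.67982 − 0.35104) / 0.67982 = 0.32878 / 0.67982 ≈ 0.4836

PN ≈ 0.484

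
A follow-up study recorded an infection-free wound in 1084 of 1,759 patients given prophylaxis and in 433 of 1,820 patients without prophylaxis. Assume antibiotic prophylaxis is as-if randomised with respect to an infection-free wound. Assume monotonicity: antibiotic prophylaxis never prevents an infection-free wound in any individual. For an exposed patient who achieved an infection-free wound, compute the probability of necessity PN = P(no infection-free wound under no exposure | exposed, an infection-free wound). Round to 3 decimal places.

PN ≈ 0.614

p₁ = P(outcome | exposed) = 1084/1759 = 0.61626
p₀ = P(outcome | unexposed) = 433/1820 = 0.23791
Under exogeneity and monotonicity, PN = (p₁ − p₀) / p₁.
PN = (0.61626 − 0.23791) / 0.61626 = 0.37835 / 0.61626 ≈ 0.6139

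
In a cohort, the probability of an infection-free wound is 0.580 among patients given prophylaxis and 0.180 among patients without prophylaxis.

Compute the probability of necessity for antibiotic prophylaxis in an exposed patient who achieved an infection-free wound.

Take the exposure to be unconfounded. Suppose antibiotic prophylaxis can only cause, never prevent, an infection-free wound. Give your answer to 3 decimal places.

Let p₁ = 0.58, p₀ = 0.18.
Under exogeneity and monotonicity, PN = (p₁ − p₀) / p₁.
PN = (0.58 − 0.18) / 0.58 = 0.4 / 0.58 ≈ 0.6897

PN ≈ 0.690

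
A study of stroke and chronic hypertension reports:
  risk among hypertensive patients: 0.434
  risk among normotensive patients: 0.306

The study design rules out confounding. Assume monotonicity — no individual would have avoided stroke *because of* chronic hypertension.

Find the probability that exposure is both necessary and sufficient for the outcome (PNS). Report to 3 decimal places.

Let p₁ = 0.434, p₀ = 0.306.
Under exogeneity and monotonicity, PNS = p₁ − p₀.
PNS = 0.434 − 0.306 = 0.128

PNS ≈ 0.128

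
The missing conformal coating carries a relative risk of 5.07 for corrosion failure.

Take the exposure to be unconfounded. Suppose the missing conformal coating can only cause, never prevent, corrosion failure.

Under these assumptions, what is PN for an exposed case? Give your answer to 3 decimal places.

Under exogeneity and monotonicity, PN = (RR − 1) / RR = 1 − 1/RR.
PN = (5.07 − 1) / 5.07 = 4.07 / 5.07 ≈ 0.8028

PN ≈ 0.803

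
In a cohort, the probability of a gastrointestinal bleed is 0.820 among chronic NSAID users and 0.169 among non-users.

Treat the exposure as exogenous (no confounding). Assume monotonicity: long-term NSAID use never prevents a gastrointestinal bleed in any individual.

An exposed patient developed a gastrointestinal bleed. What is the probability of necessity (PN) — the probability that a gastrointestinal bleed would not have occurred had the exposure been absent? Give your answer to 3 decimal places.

Let p₁ = 0.82, p₀ = 0.169.
Under exogeneity and monotonicity, PN = (p₁ − p₀) / p₁.
PN = (0.82 − 0.169) / 0.82 = 0.651 / 0.82 ≈ 0.7939

PN ≈ 0.794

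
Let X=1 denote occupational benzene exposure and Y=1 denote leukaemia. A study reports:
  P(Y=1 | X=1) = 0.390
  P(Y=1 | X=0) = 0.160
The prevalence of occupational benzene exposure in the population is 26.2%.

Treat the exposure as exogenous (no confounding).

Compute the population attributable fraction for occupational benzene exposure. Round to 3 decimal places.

Let p₁ = 0.39, p₀ = 0.16.
Overall risk P(Y=1) = π·p₁ + (1−π)·p₀ = 0.262×0.39 + 0.738×0.16 = 0.22026.
Under exogeneity, PAF = [P(Y=1) − p₀] / P(Y=1).
PAF = (0.22026 − 0.16) / 0.22026 ≈ 0.2736

PAF ≈ 0.274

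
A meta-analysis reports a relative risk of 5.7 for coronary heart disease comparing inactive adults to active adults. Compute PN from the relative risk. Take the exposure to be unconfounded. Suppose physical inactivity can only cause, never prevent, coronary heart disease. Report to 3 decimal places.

Under exogeneity and monotonicity, PN = (RR − 1) / RR = 1 − 1/RR.
PN = (5.7 − 1) / 5.7 = 4.7 / 5.7 ≈ 0.8246

PN ≈ 0.825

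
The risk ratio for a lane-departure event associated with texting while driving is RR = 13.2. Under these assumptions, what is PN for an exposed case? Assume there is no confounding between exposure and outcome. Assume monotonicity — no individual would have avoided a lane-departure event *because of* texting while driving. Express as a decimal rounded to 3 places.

PN ≈ 0.924

Under exogeneity and monotonicity, PN = (RR − 1) / RR = 1 − 1/RR.
PN = (13.2 − 1) / 13.2 = 12.2 / 13.2 ≈ 0.9242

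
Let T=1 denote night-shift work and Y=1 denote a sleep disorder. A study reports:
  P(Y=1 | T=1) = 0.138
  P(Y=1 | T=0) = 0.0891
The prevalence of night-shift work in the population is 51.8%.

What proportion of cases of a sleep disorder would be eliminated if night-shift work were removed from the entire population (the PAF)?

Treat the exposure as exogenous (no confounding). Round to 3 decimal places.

Let p₁ = 0.138, p₀ = 0.0891.
Overall risk P(Y=1) = π·p₁ + (1−π)·p₀ = 0.518×0.138 + 0.482×0.0891 = 0.11443.
Under exogeneity, PAF = [P(Y=1) − p₀] / P(Y=1).
PAF = (0.11443 − 0.0891) / 0.11443 ≈ 0.2214

PAF ≈ 0.221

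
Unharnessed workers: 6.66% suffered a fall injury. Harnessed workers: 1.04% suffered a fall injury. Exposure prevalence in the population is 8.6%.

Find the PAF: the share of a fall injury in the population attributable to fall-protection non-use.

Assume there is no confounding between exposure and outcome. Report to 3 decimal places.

PAF ≈ 0.317

p₁ = 0.0666, p₀ = 0.0104.
Overall risk P(Y=1) = π·p₁ + (1−π)·p₀ = 0.086×0.0666 + 0.914×0.0104 = 0.015233.
Under exogeneity, PAF = [P(Y=1) − p₀] / P(Y=1).
PAF = (0.015233 − 0.0104) / 0.015233 ≈ 0.3173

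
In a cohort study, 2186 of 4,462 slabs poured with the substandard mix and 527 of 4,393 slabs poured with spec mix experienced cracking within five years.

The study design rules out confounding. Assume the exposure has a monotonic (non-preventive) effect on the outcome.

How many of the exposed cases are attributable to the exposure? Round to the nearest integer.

p₁ = P(outcome | exposed) = 2186/4462 = 0.48991
p₀ = P(outcome | unexposed) = 527/4393 = 0.11996
PN = (p₁ − p₀)/p₁ = (0.48991 − 0.11996) / 0.48991 ≈ 0.75513.
Attributable cases ≈ PN × (exposed cases) = 0.75513 × 2186 ≈ 1650.72.

about 1651 cases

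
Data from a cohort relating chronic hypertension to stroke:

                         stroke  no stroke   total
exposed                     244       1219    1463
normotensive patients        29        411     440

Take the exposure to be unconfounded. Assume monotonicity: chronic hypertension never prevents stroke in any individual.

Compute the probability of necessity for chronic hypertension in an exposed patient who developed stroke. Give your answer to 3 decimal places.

PN ≈ 0.605

p₁ = P(outcome | exposed) = 244/1463 = 0.16678
p₀ = P(outcome | unexposed) = 29/440 = 0.065909
Under exogeneity and monotonicity, PN = (p₁ − p₀)/p₁.
PN = (0.16678 − 0.065909) / 0.16678 ≈ 0.6048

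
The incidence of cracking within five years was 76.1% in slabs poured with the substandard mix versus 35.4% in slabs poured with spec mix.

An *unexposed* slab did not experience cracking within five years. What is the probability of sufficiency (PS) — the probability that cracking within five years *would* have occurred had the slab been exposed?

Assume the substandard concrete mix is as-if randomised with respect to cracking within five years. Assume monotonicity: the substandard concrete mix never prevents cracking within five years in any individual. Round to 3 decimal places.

PS ≈ 0.630

p₁ = 0.761, p₀ = 0.354.
Under exogeneity and monotonicity, PS = (p₁ − p₀) / (1 − p₀).
PS = (0.761 − 0.354) / (1 − 0.354) = 0.407 / 0.646 ≈ 0.6300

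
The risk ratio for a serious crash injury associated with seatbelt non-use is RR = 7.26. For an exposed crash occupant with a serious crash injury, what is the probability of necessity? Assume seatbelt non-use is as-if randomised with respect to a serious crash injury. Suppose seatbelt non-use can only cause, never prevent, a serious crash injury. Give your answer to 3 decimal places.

PN ≈ 0.862

Under exogeneity and monotonicity, PN = (RR − 1) / RR = 1 − 1/RR.
PN = (7.26 − 1) / 7.26 = 6.26 / 7.26 ≈ 0.8623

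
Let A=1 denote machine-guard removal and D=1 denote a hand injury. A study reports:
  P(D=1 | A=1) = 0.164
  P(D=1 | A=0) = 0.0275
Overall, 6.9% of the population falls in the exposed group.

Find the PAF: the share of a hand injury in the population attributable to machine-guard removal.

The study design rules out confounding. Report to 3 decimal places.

PAF ≈ 0.255

Let p₁ = 0.164, p₀ = 0.0275.
Overall risk P(Y=1) = π·p₁ + (1−π)·p₀ = 0.069×0.164 + 0.931×0.0275 = 0.036918.
Under exogeneity, PAF = [P(Y=1) − p₀] / P(Y=1).
PAF = (0.036918 − 0.0275) / 0.036918 ≈ 0.2551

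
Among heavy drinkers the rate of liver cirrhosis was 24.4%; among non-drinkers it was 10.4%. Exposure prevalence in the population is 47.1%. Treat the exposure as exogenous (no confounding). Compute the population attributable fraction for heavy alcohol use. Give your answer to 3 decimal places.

PAF ≈ 0.388

p₁ = 0.244, p₀ = 0.104.
Overall risk P(Y=1) = π·p₁ + (1−π)·p₀ = 0.471×0.244 + 0.529×0.104 = 0.16994.
Under exogeneity, PAF = [P(Y=1) − p₀] / P(Y=1).
PAF = (0.16994 − 0.104) / 0.16994 ≈ 0.3880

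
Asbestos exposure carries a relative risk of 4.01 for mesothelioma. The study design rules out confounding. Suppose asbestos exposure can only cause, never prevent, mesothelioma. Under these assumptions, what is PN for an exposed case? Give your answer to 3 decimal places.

Under exogeneity and monotonicity, PN = (RR − 1) / RR = 1 − 1/RR.
PN = (4.01 − 1) / 4.01 = 3.01 / 4.01 ≈ 0.7506

PN ≈ 0.751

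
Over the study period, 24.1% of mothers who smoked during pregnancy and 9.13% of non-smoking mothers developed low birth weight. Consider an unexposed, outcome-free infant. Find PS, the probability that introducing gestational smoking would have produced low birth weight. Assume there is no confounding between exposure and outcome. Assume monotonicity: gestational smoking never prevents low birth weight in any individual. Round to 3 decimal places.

PS ≈ 0.165

p₁ = 0.241, p₀ = 0.0913.
Under exogeneity and monotonicity, PS = (p₁ − p₀) / (1 − p₀).
PS = (0.241 − 0.0913) / (1 − 0.0913) = 0.1497 / 0.9087 ≈ 0.1647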